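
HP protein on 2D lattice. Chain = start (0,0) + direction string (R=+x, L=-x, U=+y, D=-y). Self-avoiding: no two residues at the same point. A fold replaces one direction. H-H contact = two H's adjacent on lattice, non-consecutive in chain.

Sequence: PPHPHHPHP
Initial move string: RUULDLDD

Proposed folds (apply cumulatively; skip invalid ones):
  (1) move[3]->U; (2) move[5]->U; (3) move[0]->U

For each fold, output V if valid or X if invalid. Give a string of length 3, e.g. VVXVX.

Initial: RUULDLDD -> [(0, 0), (1, 0), (1, 1), (1, 2), (0, 2), (0, 1), (-1, 1), (-1, 0), (-1, -1)]
Fold 1: move[3]->U => RUUUDLDD INVALID (collision), skipped
Fold 2: move[5]->U => RUULDUDD INVALID (collision), skipped
Fold 3: move[0]->U => UUULDLDD VALID

Answer: XXV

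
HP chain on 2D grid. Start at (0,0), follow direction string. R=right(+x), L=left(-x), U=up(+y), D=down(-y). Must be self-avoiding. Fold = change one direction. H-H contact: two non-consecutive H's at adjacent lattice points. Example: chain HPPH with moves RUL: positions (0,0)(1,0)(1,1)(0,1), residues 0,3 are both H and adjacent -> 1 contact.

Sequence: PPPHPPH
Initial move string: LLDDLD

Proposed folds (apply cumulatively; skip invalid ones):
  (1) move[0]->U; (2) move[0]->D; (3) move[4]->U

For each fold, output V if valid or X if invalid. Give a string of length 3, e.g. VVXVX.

Answer: VVX

Derivation:
Initial: LLDDLD -> [(0, 0), (-1, 0), (-2, 0), (-2, -1), (-2, -2), (-3, -2), (-3, -3)]
Fold 1: move[0]->U => ULDDLD VALID
Fold 2: move[0]->D => DLDDLD VALID
Fold 3: move[4]->U => DLDDUD INVALID (collision), skipped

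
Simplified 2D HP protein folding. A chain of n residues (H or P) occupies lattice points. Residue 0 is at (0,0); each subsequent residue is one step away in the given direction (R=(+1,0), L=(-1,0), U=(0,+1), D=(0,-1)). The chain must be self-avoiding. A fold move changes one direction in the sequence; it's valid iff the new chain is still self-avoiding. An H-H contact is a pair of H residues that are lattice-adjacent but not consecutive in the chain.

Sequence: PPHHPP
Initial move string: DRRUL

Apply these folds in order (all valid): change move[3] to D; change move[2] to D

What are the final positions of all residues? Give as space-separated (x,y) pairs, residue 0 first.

Answer: (0,0) (0,-1) (1,-1) (1,-2) (1,-3) (0,-3)

Derivation:
Initial moves: DRRUL
Fold: move[3]->D => DRRDL (positions: [(0, 0), (0, -1), (1, -1), (2, -1), (2, -2), (1, -2)])
Fold: move[2]->D => DRDDL (positions: [(0, 0), (0, -1), (1, -1), (1, -2), (1, -3), (0, -3)])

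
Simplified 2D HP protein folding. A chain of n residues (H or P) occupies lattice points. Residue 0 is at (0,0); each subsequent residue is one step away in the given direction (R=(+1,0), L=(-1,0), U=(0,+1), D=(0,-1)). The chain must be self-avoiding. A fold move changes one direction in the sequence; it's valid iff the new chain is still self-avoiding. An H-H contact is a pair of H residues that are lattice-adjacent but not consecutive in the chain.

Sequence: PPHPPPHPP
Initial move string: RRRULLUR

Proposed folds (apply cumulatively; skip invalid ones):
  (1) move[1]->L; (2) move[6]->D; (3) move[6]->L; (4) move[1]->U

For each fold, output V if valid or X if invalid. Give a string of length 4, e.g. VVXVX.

Answer: XXXV

Derivation:
Initial: RRRULLUR -> [(0, 0), (1, 0), (2, 0), (3, 0), (3, 1), (2, 1), (1, 1), (1, 2), (2, 2)]
Fold 1: move[1]->L => RLRULLUR INVALID (collision), skipped
Fold 2: move[6]->D => RRRULLDR INVALID (collision), skipped
Fold 3: move[6]->L => RRRULLLR INVALID (collision), skipped
Fold 4: move[1]->U => RURULLUR VALID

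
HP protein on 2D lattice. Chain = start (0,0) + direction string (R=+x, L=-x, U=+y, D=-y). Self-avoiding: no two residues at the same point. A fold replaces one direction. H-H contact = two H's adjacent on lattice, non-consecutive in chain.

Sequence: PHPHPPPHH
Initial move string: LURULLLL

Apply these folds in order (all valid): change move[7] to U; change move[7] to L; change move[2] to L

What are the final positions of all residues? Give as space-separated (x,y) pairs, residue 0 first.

Answer: (0,0) (-1,0) (-1,1) (-2,1) (-2,2) (-3,2) (-4,2) (-5,2) (-6,2)

Derivation:
Initial moves: LURULLLL
Fold: move[7]->U => LURULLLU (positions: [(0, 0), (-1, 0), (-1, 1), (0, 1), (0, 2), (-1, 2), (-2, 2), (-3, 2), (-3, 3)])
Fold: move[7]->L => LURULLLL (positions: [(0, 0), (-1, 0), (-1, 1), (0, 1), (0, 2), (-1, 2), (-2, 2), (-3, 2), (-4, 2)])
Fold: move[2]->L => LULULLLL (positions: [(0, 0), (-1, 0), (-1, 1), (-2, 1), (-2, 2), (-3, 2), (-4, 2), (-5, 2), (-6, 2)])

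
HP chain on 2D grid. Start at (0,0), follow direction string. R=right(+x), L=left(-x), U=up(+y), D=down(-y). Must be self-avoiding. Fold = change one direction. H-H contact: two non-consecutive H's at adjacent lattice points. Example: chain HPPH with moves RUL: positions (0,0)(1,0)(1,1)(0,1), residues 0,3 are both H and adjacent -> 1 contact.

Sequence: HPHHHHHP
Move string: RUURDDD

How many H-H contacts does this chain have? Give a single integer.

Answer: 1

Derivation:
Positions: [(0, 0), (1, 0), (1, 1), (1, 2), (2, 2), (2, 1), (2, 0), (2, -1)]
H-H contact: residue 2 @(1,1) - residue 5 @(2, 1)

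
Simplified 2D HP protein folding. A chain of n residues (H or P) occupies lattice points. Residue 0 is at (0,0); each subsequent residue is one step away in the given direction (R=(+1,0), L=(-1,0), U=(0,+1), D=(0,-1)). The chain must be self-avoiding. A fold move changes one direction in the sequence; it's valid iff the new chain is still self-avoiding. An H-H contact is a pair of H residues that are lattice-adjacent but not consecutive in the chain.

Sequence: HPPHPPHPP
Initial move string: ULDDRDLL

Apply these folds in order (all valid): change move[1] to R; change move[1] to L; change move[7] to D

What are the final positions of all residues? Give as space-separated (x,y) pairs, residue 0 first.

Initial moves: ULDDRDLL
Fold: move[1]->R => URDDRDLL (positions: [(0, 0), (0, 1), (1, 1), (1, 0), (1, -1), (2, -1), (2, -2), (1, -2), (0, -2)])
Fold: move[1]->L => ULDDRDLL (positions: [(0, 0), (0, 1), (-1, 1), (-1, 0), (-1, -1), (0, -1), (0, -2), (-1, -2), (-2, -2)])
Fold: move[7]->D => ULDDRDLD (positions: [(0, 0), (0, 1), (-1, 1), (-1, 0), (-1, -1), (0, -1), (0, -2), (-1, -2), (-1, -3)])

Answer: (0,0) (0,1) (-1,1) (-1,0) (-1,-1) (0,-1) (0,-2) (-1,-2) (-1,-3)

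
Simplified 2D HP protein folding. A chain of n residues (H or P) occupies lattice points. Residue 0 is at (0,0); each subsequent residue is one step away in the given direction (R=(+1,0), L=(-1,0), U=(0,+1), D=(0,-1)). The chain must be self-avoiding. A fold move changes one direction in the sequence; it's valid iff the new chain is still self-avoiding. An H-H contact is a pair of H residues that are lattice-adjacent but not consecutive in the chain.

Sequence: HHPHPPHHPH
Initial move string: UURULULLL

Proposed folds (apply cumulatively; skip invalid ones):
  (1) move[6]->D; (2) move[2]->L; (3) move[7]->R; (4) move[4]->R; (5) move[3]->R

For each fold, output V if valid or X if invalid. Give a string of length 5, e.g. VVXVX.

Answer: XVXVX

Derivation:
Initial: UURULULLL -> [(0, 0), (0, 1), (0, 2), (1, 2), (1, 3), (0, 3), (0, 4), (-1, 4), (-2, 4), (-3, 4)]
Fold 1: move[6]->D => UURULUDLL INVALID (collision), skipped
Fold 2: move[2]->L => UULULULLL VALID
Fold 3: move[7]->R => UULULULRL INVALID (collision), skipped
Fold 4: move[4]->R => UULURULLL VALID
Fold 5: move[3]->R => UULRRULLL INVALID (collision), skipped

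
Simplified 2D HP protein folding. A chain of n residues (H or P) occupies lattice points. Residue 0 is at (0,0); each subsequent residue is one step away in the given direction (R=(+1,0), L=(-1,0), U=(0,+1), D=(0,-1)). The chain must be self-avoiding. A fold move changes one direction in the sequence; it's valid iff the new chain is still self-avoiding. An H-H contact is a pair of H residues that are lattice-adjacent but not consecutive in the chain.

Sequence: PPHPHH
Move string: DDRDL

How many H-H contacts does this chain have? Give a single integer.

Positions: [(0, 0), (0, -1), (0, -2), (1, -2), (1, -3), (0, -3)]
H-H contact: residue 2 @(0,-2) - residue 5 @(0, -3)

Answer: 1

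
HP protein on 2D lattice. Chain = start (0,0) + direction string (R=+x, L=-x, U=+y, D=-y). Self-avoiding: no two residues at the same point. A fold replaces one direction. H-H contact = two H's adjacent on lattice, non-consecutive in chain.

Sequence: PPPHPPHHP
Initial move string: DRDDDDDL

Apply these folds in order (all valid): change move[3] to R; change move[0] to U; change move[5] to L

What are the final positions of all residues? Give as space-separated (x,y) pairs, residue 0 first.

Initial moves: DRDDDDDL
Fold: move[3]->R => DRDRDDDL (positions: [(0, 0), (0, -1), (1, -1), (1, -2), (2, -2), (2, -3), (2, -4), (2, -5), (1, -5)])
Fold: move[0]->U => URDRDDDL (positions: [(0, 0), (0, 1), (1, 1), (1, 0), (2, 0), (2, -1), (2, -2), (2, -3), (1, -3)])
Fold: move[5]->L => URDRDLDL (positions: [(0, 0), (0, 1), (1, 1), (1, 0), (2, 0), (2, -1), (1, -1), (1, -2), (0, -2)])

Answer: (0,0) (0,1) (1,1) (1,0) (2,0) (2,-1) (1,-1) (1,-2) (0,-2)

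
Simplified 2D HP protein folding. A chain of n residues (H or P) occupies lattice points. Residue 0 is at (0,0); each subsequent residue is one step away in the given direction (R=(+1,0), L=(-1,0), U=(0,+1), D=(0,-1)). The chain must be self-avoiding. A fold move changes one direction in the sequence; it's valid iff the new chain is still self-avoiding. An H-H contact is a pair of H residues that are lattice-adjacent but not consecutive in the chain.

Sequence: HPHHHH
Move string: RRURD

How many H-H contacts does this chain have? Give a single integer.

Positions: [(0, 0), (1, 0), (2, 0), (2, 1), (3, 1), (3, 0)]
H-H contact: residue 2 @(2,0) - residue 5 @(3, 0)

Answer: 1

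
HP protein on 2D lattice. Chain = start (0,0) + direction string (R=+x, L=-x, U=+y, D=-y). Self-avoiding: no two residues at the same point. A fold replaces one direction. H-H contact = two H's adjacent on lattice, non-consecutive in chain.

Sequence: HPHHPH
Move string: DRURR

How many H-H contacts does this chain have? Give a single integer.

Positions: [(0, 0), (0, -1), (1, -1), (1, 0), (2, 0), (3, 0)]
H-H contact: residue 0 @(0,0) - residue 3 @(1, 0)

Answer: 1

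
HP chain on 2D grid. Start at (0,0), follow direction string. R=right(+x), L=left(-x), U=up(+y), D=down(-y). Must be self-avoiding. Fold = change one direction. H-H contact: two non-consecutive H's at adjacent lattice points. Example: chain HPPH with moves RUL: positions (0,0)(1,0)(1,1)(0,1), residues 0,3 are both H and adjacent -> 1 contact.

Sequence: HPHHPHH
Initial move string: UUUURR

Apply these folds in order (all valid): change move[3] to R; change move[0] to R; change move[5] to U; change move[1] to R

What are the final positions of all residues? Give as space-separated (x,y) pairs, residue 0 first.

Initial moves: UUUURR
Fold: move[3]->R => UUURRR (positions: [(0, 0), (0, 1), (0, 2), (0, 3), (1, 3), (2, 3), (3, 3)])
Fold: move[0]->R => RUURRR (positions: [(0, 0), (1, 0), (1, 1), (1, 2), (2, 2), (3, 2), (4, 2)])
Fold: move[5]->U => RUURRU (positions: [(0, 0), (1, 0), (1, 1), (1, 2), (2, 2), (3, 2), (3, 3)])
Fold: move[1]->R => RRURRU (positions: [(0, 0), (1, 0), (2, 0), (2, 1), (3, 1), (4, 1), (4, 2)])

Answer: (0,0) (1,0) (2,0) (2,1) (3,1) (4,1) (4,2)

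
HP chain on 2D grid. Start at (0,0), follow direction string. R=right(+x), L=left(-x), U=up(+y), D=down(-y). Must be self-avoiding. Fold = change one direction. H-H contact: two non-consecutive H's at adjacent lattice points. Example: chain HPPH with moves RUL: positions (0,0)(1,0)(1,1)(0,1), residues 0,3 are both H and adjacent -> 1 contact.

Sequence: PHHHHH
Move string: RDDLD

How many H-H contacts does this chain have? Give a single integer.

Positions: [(0, 0), (1, 0), (1, -1), (1, -2), (0, -2), (0, -3)]
No H-H contacts found.

Answer: 0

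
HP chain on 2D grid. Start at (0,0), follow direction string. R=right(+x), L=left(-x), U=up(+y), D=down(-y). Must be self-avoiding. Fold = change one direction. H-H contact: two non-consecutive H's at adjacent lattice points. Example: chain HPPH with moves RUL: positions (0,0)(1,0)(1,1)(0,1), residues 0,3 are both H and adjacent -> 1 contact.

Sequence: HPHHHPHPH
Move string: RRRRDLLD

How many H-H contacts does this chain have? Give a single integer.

Answer: 1

Derivation:
Positions: [(0, 0), (1, 0), (2, 0), (3, 0), (4, 0), (4, -1), (3, -1), (2, -1), (2, -2)]
H-H contact: residue 3 @(3,0) - residue 6 @(3, -1)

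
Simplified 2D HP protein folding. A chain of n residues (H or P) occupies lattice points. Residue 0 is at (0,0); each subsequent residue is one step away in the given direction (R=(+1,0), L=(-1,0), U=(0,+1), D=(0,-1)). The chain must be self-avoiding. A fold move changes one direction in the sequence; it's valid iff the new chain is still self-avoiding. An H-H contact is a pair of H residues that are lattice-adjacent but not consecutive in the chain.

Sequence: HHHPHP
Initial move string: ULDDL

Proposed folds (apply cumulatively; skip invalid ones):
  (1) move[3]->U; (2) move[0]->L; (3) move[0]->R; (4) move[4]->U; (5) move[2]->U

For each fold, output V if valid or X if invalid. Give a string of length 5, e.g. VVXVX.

Answer: XVXXX

Derivation:
Initial: ULDDL -> [(0, 0), (0, 1), (-1, 1), (-1, 0), (-1, -1), (-2, -1)]
Fold 1: move[3]->U => ULDUL INVALID (collision), skipped
Fold 2: move[0]->L => LLDDL VALID
Fold 3: move[0]->R => RLDDL INVALID (collision), skipped
Fold 4: move[4]->U => LLDDU INVALID (collision), skipped
Fold 5: move[2]->U => LLUDL INVALID (collision), skipped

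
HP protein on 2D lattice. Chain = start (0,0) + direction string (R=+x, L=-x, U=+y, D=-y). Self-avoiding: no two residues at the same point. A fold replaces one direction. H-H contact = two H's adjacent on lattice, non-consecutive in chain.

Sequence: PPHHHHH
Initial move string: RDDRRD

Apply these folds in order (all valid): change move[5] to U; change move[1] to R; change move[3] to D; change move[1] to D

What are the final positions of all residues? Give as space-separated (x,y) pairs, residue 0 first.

Initial moves: RDDRRD
Fold: move[5]->U => RDDRRU (positions: [(0, 0), (1, 0), (1, -1), (1, -2), (2, -2), (3, -2), (3, -1)])
Fold: move[1]->R => RRDRRU (positions: [(0, 0), (1, 0), (2, 0), (2, -1), (3, -1), (4, -1), (4, 0)])
Fold: move[3]->D => RRDDRU (positions: [(0, 0), (1, 0), (2, 0), (2, -1), (2, -2), (3, -2), (3, -1)])
Fold: move[1]->D => RDDDRU (positions: [(0, 0), (1, 0), (1, -1), (1, -2), (1, -3), (2, -3), (2, -2)])

Answer: (0,0) (1,0) (1,-1) (1,-2) (1,-3) (2,-3) (2,-2)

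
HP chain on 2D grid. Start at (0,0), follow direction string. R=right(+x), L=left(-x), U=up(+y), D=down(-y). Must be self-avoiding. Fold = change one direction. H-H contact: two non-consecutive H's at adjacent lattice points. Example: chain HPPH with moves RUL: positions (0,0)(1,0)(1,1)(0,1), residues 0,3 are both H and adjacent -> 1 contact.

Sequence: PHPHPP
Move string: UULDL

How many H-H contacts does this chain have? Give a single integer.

Positions: [(0, 0), (0, 1), (0, 2), (-1, 2), (-1, 1), (-2, 1)]
No H-H contacts found.

Answer: 0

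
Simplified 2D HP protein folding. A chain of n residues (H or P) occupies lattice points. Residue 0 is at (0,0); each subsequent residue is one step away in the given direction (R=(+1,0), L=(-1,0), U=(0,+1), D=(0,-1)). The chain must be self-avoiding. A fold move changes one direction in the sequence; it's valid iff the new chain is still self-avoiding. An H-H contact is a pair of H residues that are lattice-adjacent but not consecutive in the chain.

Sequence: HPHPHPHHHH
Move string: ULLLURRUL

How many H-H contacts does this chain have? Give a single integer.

Positions: [(0, 0), (0, 1), (-1, 1), (-2, 1), (-3, 1), (-3, 2), (-2, 2), (-1, 2), (-1, 3), (-2, 3)]
H-H contact: residue 2 @(-1,1) - residue 7 @(-1, 2)
H-H contact: residue 6 @(-2,2) - residue 9 @(-2, 3)

Answer: 2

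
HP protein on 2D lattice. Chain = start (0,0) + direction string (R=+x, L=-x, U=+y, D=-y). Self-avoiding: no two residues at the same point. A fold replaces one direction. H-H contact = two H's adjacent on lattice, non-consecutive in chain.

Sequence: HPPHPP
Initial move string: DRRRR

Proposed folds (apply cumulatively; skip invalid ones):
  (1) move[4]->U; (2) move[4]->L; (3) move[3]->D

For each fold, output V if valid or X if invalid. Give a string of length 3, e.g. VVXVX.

Answer: VXX

Derivation:
Initial: DRRRR -> [(0, 0), (0, -1), (1, -1), (2, -1), (3, -1), (4, -1)]
Fold 1: move[4]->U => DRRRU VALID
Fold 2: move[4]->L => DRRRL INVALID (collision), skipped
Fold 3: move[3]->D => DRRDU INVALID (collision), skipped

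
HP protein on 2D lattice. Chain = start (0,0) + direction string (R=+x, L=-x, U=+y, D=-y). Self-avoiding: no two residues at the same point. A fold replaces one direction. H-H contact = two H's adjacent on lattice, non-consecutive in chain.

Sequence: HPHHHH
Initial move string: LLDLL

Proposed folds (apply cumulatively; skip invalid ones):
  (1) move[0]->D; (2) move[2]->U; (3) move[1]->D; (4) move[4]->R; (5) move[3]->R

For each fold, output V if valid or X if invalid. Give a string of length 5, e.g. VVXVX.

Initial: LLDLL -> [(0, 0), (-1, 0), (-2, 0), (-2, -1), (-3, -1), (-4, -1)]
Fold 1: move[0]->D => DLDLL VALID
Fold 2: move[2]->U => DLULL VALID
Fold 3: move[1]->D => DDULL INVALID (collision), skipped
Fold 4: move[4]->R => DLULR INVALID (collision), skipped
Fold 5: move[3]->R => DLURL INVALID (collision), skipped

Answer: VVXXX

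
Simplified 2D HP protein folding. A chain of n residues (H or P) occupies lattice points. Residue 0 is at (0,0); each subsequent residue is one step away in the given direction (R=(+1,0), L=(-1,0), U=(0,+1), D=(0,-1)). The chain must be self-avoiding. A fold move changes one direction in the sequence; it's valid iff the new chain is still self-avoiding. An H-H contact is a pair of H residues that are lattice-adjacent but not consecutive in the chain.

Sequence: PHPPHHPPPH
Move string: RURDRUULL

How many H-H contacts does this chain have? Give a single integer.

Positions: [(0, 0), (1, 0), (1, 1), (2, 1), (2, 0), (3, 0), (3, 1), (3, 2), (2, 2), (1, 2)]
H-H contact: residue 1 @(1,0) - residue 4 @(2, 0)

Answer: 1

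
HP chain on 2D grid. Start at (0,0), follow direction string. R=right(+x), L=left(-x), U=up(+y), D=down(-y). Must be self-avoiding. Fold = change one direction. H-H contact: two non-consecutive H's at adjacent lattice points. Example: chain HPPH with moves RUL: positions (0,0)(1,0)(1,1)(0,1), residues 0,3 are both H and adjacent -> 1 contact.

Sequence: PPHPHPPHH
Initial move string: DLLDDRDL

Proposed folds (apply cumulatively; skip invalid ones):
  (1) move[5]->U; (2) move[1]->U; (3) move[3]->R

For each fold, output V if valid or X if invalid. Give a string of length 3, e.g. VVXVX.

Initial: DLLDDRDL -> [(0, 0), (0, -1), (-1, -1), (-2, -1), (-2, -2), (-2, -3), (-1, -3), (-1, -4), (-2, -4)]
Fold 1: move[5]->U => DLLDDUDL INVALID (collision), skipped
Fold 2: move[1]->U => DULDDRDL INVALID (collision), skipped
Fold 3: move[3]->R => DLLRDRDL INVALID (collision), skipped

Answer: XXX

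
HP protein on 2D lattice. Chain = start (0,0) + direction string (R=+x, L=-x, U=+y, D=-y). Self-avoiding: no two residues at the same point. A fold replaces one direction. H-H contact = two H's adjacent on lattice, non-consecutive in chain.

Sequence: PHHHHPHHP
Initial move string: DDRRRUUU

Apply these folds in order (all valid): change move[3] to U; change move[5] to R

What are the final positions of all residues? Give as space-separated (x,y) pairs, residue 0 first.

Initial moves: DDRRRUUU
Fold: move[3]->U => DDRURUUU (positions: [(0, 0), (0, -1), (0, -2), (1, -2), (1, -1), (2, -1), (2, 0), (2, 1), (2, 2)])
Fold: move[5]->R => DDRURRUU (positions: [(0, 0), (0, -1), (0, -2), (1, -2), (1, -1), (2, -1), (3, -1), (3, 0), (3, 1)])

Answer: (0,0) (0,-1) (0,-2) (1,-2) (1,-1) (2,-1) (3,-1) (3,0) (3,1)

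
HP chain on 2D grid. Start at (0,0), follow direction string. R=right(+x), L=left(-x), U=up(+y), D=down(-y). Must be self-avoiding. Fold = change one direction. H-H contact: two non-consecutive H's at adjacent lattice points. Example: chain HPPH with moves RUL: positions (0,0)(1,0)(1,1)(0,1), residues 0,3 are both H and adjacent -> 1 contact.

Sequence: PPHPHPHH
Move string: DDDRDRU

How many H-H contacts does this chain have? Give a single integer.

Positions: [(0, 0), (0, -1), (0, -2), (0, -3), (1, -3), (1, -4), (2, -4), (2, -3)]
H-H contact: residue 4 @(1,-3) - residue 7 @(2, -3)

Answer: 1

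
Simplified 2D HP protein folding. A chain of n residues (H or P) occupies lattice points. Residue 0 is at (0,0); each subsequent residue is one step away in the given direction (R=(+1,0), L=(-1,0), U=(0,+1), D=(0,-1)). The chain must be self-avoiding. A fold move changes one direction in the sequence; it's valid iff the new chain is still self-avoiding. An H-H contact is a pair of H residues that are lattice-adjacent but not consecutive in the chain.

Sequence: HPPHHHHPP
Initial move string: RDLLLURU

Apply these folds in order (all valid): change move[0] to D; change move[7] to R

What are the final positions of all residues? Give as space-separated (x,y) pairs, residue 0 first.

Initial moves: RDLLLURU
Fold: move[0]->D => DDLLLURU (positions: [(0, 0), (0, -1), (0, -2), (-1, -2), (-2, -2), (-3, -2), (-3, -1), (-2, -1), (-2, 0)])
Fold: move[7]->R => DDLLLURR (positions: [(0, 0), (0, -1), (0, -2), (-1, -2), (-2, -2), (-3, -2), (-3, -1), (-2, -1), (-1, -1)])

Answer: (0,0) (0,-1) (0,-2) (-1,-2) (-2,-2) (-3,-2) (-3,-1) (-2,-1) (-1,-1)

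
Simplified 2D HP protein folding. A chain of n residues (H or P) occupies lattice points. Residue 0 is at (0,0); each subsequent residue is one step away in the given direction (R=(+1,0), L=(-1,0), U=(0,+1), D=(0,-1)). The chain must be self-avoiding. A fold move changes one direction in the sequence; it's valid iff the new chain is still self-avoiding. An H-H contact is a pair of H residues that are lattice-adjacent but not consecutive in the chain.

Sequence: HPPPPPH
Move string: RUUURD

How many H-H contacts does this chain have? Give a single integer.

Answer: 0

Derivation:
Positions: [(0, 0), (1, 0), (1, 1), (1, 2), (1, 3), (2, 3), (2, 2)]
No H-H contacts found.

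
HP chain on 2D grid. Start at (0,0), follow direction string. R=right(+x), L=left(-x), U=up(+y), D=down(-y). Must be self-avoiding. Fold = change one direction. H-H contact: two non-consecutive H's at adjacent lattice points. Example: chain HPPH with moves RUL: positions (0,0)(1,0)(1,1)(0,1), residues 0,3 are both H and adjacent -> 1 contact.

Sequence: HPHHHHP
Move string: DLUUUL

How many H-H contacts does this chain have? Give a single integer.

Positions: [(0, 0), (0, -1), (-1, -1), (-1, 0), (-1, 1), (-1, 2), (-2, 2)]
H-H contact: residue 0 @(0,0) - residue 3 @(-1, 0)

Answer: 1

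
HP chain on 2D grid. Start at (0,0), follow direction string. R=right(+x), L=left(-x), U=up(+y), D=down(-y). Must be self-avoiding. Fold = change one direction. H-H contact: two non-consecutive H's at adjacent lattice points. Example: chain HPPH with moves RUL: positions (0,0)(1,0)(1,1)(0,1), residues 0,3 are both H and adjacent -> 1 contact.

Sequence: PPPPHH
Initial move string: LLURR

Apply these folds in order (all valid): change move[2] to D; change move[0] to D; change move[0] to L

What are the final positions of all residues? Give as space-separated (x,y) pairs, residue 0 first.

Initial moves: LLURR
Fold: move[2]->D => LLDRR (positions: [(0, 0), (-1, 0), (-2, 0), (-2, -1), (-1, -1), (0, -1)])
Fold: move[0]->D => DLDRR (positions: [(0, 0), (0, -1), (-1, -1), (-1, -2), (0, -2), (1, -2)])
Fold: move[0]->L => LLDRR (positions: [(0, 0), (-1, 0), (-2, 0), (-2, -1), (-1, -1), (0, -1)])

Answer: (0,0) (-1,0) (-2,0) (-2,-1) (-1,-1) (0,-1)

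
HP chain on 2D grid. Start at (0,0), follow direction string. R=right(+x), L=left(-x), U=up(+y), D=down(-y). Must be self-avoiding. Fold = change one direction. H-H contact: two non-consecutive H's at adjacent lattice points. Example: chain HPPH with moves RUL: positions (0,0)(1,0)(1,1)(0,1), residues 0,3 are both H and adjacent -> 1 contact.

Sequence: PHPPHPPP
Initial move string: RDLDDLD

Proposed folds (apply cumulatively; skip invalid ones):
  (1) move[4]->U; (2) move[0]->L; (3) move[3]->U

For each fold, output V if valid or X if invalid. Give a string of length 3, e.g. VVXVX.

Initial: RDLDDLD -> [(0, 0), (1, 0), (1, -1), (0, -1), (0, -2), (0, -3), (-1, -3), (-1, -4)]
Fold 1: move[4]->U => RDLDULD INVALID (collision), skipped
Fold 2: move[0]->L => LDLDDLD VALID
Fold 3: move[3]->U => LDLUDLD INVALID (collision), skipped

Answer: XVX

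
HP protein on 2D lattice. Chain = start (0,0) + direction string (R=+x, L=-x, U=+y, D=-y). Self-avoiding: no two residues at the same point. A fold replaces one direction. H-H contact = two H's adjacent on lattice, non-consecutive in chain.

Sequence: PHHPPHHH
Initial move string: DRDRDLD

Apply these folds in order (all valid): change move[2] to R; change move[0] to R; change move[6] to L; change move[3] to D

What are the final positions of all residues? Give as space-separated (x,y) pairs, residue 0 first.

Initial moves: DRDRDLD
Fold: move[2]->R => DRRRDLD (positions: [(0, 0), (0, -1), (1, -1), (2, -1), (3, -1), (3, -2), (2, -2), (2, -3)])
Fold: move[0]->R => RRRRDLD (positions: [(0, 0), (1, 0), (2, 0), (3, 0), (4, 0), (4, -1), (3, -1), (3, -2)])
Fold: move[6]->L => RRRRDLL (positions: [(0, 0), (1, 0), (2, 0), (3, 0), (4, 0), (4, -1), (3, -1), (2, -1)])
Fold: move[3]->D => RRRDDLL (positions: [(0, 0), (1, 0), (2, 0), (3, 0), (3, -1), (3, -2), (2, -2), (1, -2)])

Answer: (0,0) (1,0) (2,0) (3,0) (3,-1) (3,-2) (2,-2) (1,-2)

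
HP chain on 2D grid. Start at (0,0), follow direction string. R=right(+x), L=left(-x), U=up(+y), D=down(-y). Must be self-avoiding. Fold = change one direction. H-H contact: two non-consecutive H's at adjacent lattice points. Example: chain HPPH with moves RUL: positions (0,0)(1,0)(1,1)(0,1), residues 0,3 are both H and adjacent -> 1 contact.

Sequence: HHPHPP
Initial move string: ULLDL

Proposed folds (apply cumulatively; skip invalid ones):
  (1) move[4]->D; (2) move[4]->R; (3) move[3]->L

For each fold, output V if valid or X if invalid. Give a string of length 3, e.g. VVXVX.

Answer: VVX

Derivation:
Initial: ULLDL -> [(0, 0), (0, 1), (-1, 1), (-2, 1), (-2, 0), (-3, 0)]
Fold 1: move[4]->D => ULLDD VALID
Fold 2: move[4]->R => ULLDR VALID
Fold 3: move[3]->L => ULLLR INVALID (collision), skipped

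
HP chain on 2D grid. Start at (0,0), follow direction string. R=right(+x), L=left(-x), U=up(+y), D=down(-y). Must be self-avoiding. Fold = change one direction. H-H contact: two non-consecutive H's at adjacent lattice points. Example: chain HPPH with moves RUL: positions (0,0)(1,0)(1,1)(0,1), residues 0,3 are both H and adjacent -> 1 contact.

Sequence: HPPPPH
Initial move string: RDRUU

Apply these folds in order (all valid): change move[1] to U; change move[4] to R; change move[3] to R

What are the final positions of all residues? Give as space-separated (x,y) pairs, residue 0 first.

Answer: (0,0) (1,0) (1,1) (2,1) (3,1) (4,1)

Derivation:
Initial moves: RDRUU
Fold: move[1]->U => RURUU (positions: [(0, 0), (1, 0), (1, 1), (2, 1), (2, 2), (2, 3)])
Fold: move[4]->R => RURUR (positions: [(0, 0), (1, 0), (1, 1), (2, 1), (2, 2), (3, 2)])
Fold: move[3]->R => RURRR (positions: [(0, 0), (1, 0), (1, 1), (2, 1), (3, 1), (4, 1)])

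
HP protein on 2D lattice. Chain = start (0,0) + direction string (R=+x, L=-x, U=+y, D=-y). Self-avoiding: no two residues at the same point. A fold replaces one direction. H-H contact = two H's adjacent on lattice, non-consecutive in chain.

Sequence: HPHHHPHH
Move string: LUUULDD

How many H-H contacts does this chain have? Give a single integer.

Positions: [(0, 0), (-1, 0), (-1, 1), (-1, 2), (-1, 3), (-2, 3), (-2, 2), (-2, 1)]
H-H contact: residue 2 @(-1,1) - residue 7 @(-2, 1)
H-H contact: residue 3 @(-1,2) - residue 6 @(-2, 2)

Answer: 2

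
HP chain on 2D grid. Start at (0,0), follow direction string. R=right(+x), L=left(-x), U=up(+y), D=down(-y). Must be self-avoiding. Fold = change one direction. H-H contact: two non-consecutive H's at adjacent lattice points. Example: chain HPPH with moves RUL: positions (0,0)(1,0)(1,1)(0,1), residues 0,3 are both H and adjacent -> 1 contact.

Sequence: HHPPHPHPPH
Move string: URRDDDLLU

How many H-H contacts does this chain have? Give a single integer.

Answer: 1

Derivation:
Positions: [(0, 0), (0, 1), (1, 1), (2, 1), (2, 0), (2, -1), (2, -2), (1, -2), (0, -2), (0, -1)]
H-H contact: residue 0 @(0,0) - residue 9 @(0, -1)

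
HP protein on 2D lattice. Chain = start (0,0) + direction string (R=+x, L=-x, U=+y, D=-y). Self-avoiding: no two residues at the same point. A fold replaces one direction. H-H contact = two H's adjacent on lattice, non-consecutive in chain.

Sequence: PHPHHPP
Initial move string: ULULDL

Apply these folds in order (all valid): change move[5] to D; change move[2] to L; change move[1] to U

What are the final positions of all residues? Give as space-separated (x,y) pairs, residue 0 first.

Initial moves: ULULDL
Fold: move[5]->D => ULULDD (positions: [(0, 0), (0, 1), (-1, 1), (-1, 2), (-2, 2), (-2, 1), (-2, 0)])
Fold: move[2]->L => ULLLDD (positions: [(0, 0), (0, 1), (-1, 1), (-2, 1), (-3, 1), (-3, 0), (-3, -1)])
Fold: move[1]->U => UULLDD (positions: [(0, 0), (0, 1), (0, 2), (-1, 2), (-2, 2), (-2, 1), (-2, 0)])

Answer: (0,0) (0,1) (0,2) (-1,2) (-2,2) (-2,1) (-2,0)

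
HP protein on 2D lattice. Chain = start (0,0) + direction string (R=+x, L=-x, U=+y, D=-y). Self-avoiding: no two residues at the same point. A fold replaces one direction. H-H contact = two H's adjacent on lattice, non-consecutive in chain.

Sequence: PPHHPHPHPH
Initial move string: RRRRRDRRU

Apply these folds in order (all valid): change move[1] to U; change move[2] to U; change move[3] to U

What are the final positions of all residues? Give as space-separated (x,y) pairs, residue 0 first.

Initial moves: RRRRRDRRU
Fold: move[1]->U => RURRRDRRU (positions: [(0, 0), (1, 0), (1, 1), (2, 1), (3, 1), (4, 1), (4, 0), (5, 0), (6, 0), (6, 1)])
Fold: move[2]->U => RUURRDRRU (positions: [(0, 0), (1, 0), (1, 1), (1, 2), (2, 2), (3, 2), (3, 1), (4, 1), (5, 1), (5, 2)])
Fold: move[3]->U => RUUURDRRU (positions: [(0, 0), (1, 0), (1, 1), (1, 2), (1, 3), (2, 3), (2, 2), (3, 2), (4, 2), (4, 3)])

Answer: (0,0) (1,0) (1,1) (1,2) (1,3) (2,3) (2,2) (3,2) (4,2) (4,3)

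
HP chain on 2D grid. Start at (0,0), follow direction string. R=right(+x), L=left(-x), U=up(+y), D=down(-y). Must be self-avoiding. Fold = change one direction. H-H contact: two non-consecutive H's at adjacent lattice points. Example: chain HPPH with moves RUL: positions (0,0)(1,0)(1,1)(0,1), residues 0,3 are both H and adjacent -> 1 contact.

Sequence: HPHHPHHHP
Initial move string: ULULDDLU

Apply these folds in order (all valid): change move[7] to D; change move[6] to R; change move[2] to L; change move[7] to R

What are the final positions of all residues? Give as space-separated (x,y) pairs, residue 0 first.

Initial moves: ULULDDLU
Fold: move[7]->D => ULULDDLD (positions: [(0, 0), (0, 1), (-1, 1), (-1, 2), (-2, 2), (-2, 1), (-2, 0), (-3, 0), (-3, -1)])
Fold: move[6]->R => ULULDDRD (positions: [(0, 0), (0, 1), (-1, 1), (-1, 2), (-2, 2), (-2, 1), (-2, 0), (-1, 0), (-1, -1)])
Fold: move[2]->L => ULLLDDRD (positions: [(0, 0), (0, 1), (-1, 1), (-2, 1), (-3, 1), (-3, 0), (-3, -1), (-2, -1), (-2, -2)])
Fold: move[7]->R => ULLLDDRR (positions: [(0, 0), (0, 1), (-1, 1), (-2, 1), (-3, 1), (-3, 0), (-3, -1), (-2, -1), (-1, -1)])

Answer: (0,0) (0,1) (-1,1) (-2,1) (-3,1) (-3,0) (-3,-1) (-2,-1) (-1,-1)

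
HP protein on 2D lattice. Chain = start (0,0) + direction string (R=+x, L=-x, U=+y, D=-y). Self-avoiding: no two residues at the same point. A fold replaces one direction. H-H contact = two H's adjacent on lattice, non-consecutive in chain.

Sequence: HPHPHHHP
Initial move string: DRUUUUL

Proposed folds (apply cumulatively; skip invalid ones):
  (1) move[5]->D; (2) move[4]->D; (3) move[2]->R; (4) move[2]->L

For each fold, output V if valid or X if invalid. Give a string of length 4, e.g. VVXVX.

Initial: DRUUUUL -> [(0, 0), (0, -1), (1, -1), (1, 0), (1, 1), (1, 2), (1, 3), (0, 3)]
Fold 1: move[5]->D => DRUUUDL INVALID (collision), skipped
Fold 2: move[4]->D => DRUUDUL INVALID (collision), skipped
Fold 3: move[2]->R => DRRUUUL VALID
Fold 4: move[2]->L => DRLUUUL INVALID (collision), skipped

Answer: XXVX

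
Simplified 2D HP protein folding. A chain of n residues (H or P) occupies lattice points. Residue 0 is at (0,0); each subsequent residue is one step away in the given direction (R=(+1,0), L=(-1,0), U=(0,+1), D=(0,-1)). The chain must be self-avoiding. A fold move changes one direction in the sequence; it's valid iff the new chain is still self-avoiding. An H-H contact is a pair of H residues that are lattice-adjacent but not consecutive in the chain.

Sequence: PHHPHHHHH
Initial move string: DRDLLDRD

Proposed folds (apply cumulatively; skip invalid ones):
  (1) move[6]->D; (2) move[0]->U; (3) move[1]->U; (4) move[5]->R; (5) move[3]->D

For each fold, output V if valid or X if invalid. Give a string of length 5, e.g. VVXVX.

Answer: VXXXV

Derivation:
Initial: DRDLLDRD -> [(0, 0), (0, -1), (1, -1), (1, -2), (0, -2), (-1, -2), (-1, -3), (0, -3), (0, -4)]
Fold 1: move[6]->D => DRDLLDDD VALID
Fold 2: move[0]->U => URDLLDDD INVALID (collision), skipped
Fold 3: move[1]->U => DUDLLDDD INVALID (collision), skipped
Fold 4: move[5]->R => DRDLLRDD INVALID (collision), skipped
Fold 5: move[3]->D => DRDDLDDD VALID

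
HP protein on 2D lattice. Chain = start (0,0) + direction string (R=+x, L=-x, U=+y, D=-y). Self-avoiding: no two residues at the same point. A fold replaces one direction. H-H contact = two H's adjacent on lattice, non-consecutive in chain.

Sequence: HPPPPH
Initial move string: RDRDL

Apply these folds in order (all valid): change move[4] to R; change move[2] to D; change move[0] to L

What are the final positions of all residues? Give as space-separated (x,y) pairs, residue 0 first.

Initial moves: RDRDL
Fold: move[4]->R => RDRDR (positions: [(0, 0), (1, 0), (1, -1), (2, -1), (2, -2), (3, -2)])
Fold: move[2]->D => RDDDR (positions: [(0, 0), (1, 0), (1, -1), (1, -2), (1, -3), (2, -3)])
Fold: move[0]->L => LDDDR (positions: [(0, 0), (-1, 0), (-1, -1), (-1, -2), (-1, -3), (0, -3)])

Answer: (0,0) (-1,0) (-1,-1) (-1,-2) (-1,-3) (0,-3)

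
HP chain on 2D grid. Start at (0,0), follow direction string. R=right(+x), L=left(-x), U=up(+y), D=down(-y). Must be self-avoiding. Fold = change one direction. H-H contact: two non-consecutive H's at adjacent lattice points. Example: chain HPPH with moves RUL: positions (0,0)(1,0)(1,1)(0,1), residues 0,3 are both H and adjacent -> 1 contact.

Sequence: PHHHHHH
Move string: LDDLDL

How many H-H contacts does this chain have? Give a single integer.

Answer: 0

Derivation:
Positions: [(0, 0), (-1, 0), (-1, -1), (-1, -2), (-2, -2), (-2, -3), (-3, -3)]
No H-H contacts found.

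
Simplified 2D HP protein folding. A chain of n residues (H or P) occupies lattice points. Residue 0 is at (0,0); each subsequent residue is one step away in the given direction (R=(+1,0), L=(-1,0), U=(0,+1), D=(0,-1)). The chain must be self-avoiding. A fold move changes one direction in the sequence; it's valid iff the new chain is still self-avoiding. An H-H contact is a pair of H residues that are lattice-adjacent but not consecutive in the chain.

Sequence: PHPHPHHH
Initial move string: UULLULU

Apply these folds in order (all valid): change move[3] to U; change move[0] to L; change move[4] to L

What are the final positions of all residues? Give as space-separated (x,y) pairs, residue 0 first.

Answer: (0,0) (-1,0) (-1,1) (-2,1) (-2,2) (-3,2) (-4,2) (-4,3)

Derivation:
Initial moves: UULLULU
Fold: move[3]->U => UULUULU (positions: [(0, 0), (0, 1), (0, 2), (-1, 2), (-1, 3), (-1, 4), (-2, 4), (-2, 5)])
Fold: move[0]->L => LULUULU (positions: [(0, 0), (-1, 0), (-1, 1), (-2, 1), (-2, 2), (-2, 3), (-3, 3), (-3, 4)])
Fold: move[4]->L => LULULLU (positions: [(0, 0), (-1, 0), (-1, 1), (-2, 1), (-2, 2), (-3, 2), (-4, 2), (-4, 3)])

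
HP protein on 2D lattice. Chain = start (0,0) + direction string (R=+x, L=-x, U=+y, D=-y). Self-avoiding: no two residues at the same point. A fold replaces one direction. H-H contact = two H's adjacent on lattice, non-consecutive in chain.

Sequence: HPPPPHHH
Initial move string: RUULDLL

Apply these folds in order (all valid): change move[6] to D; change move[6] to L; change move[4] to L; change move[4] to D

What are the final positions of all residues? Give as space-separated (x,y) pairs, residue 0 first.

Answer: (0,0) (1,0) (1,1) (1,2) (0,2) (0,1) (-1,1) (-2,1)

Derivation:
Initial moves: RUULDLL
Fold: move[6]->D => RUULDLD (positions: [(0, 0), (1, 0), (1, 1), (1, 2), (0, 2), (0, 1), (-1, 1), (-1, 0)])
Fold: move[6]->L => RUULDLL (positions: [(0, 0), (1, 0), (1, 1), (1, 2), (0, 2), (0, 1), (-1, 1), (-2, 1)])
Fold: move[4]->L => RUULLLL (positions: [(0, 0), (1, 0), (1, 1), (1, 2), (0, 2), (-1, 2), (-2, 2), (-3, 2)])
Fold: move[4]->D => RUULDLL (positions: [(0, 0), (1, 0), (1, 1), (1, 2), (0, 2), (0, 1), (-1, 1), (-2, 1)])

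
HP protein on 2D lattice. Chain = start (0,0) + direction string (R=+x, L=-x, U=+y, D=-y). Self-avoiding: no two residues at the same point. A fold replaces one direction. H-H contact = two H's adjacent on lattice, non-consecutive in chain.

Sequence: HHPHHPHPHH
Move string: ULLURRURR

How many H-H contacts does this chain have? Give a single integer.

Answer: 1

Derivation:
Positions: [(0, 0), (0, 1), (-1, 1), (-2, 1), (-2, 2), (-1, 2), (0, 2), (0, 3), (1, 3), (2, 3)]
H-H contact: residue 1 @(0,1) - residue 6 @(0, 2)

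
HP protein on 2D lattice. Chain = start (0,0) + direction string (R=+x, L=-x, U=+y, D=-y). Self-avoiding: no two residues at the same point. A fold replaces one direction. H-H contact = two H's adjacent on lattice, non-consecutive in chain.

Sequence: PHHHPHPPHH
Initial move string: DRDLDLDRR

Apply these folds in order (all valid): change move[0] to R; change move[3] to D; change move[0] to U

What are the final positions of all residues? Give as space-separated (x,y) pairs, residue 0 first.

Initial moves: DRDLDLDRR
Fold: move[0]->R => RRDLDLDRR (positions: [(0, 0), (1, 0), (2, 0), (2, -1), (1, -1), (1, -2), (0, -2), (0, -3), (1, -3), (2, -3)])
Fold: move[3]->D => RRDDDLDRR (positions: [(0, 0), (1, 0), (2, 0), (2, -1), (2, -2), (2, -3), (1, -3), (1, -4), (2, -4), (3, -4)])
Fold: move[0]->U => URDDDLDRR (positions: [(0, 0), (0, 1), (1, 1), (1, 0), (1, -1), (1, -2), (0, -2), (0, -3), (1, -3), (2, -3)])

Answer: (0,0) (0,1) (1,1) (1,0) (1,-1) (1,-2) (0,-2) (0,-3) (1,-3) (2,-3)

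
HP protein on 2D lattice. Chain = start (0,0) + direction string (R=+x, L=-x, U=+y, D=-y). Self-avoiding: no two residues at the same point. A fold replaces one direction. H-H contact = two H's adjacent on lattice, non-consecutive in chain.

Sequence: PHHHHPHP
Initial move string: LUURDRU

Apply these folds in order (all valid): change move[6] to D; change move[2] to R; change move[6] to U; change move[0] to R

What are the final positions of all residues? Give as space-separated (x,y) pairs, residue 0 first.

Answer: (0,0) (1,0) (1,1) (2,1) (3,1) (3,0) (4,0) (4,1)

Derivation:
Initial moves: LUURDRU
Fold: move[6]->D => LUURDRD (positions: [(0, 0), (-1, 0), (-1, 1), (-1, 2), (0, 2), (0, 1), (1, 1), (1, 0)])
Fold: move[2]->R => LURRDRD (positions: [(0, 0), (-1, 0), (-1, 1), (0, 1), (1, 1), (1, 0), (2, 0), (2, -1)])
Fold: move[6]->U => LURRDRU (positions: [(0, 0), (-1, 0), (-1, 1), (0, 1), (1, 1), (1, 0), (2, 0), (2, 1)])
Fold: move[0]->R => RURRDRU (positions: [(0, 0), (1, 0), (1, 1), (2, 1), (3, 1), (3, 0), (4, 0), (4, 1)])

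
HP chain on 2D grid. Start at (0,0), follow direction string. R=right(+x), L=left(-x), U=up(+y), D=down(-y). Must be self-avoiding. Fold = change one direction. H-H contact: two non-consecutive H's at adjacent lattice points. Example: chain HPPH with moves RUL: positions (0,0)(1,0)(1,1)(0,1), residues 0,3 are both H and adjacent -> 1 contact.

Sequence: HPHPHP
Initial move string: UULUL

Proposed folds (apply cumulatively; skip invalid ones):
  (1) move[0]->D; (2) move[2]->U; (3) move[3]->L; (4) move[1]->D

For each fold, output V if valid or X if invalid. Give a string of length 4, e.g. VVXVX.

Answer: XVVX

Derivation:
Initial: UULUL -> [(0, 0), (0, 1), (0, 2), (-1, 2), (-1, 3), (-2, 3)]
Fold 1: move[0]->D => DULUL INVALID (collision), skipped
Fold 2: move[2]->U => UUUUL VALID
Fold 3: move[3]->L => UUULL VALID
Fold 4: move[1]->D => UDULL INVALID (collision), skipped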